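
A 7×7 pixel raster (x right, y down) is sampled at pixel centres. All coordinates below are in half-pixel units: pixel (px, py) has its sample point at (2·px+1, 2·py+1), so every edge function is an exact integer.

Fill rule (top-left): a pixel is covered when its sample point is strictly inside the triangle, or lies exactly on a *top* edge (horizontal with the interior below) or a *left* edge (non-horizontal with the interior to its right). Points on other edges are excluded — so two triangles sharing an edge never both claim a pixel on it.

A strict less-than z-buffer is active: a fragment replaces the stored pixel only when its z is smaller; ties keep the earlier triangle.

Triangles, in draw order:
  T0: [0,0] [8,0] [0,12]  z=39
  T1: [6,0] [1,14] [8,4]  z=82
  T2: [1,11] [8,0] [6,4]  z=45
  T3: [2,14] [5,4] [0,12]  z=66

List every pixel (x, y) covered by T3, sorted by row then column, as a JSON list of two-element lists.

T0:
  2·area = 96
  edge (0, 0)→(8, 0): d=(8,0) top-left  bias=+0
  edge (8, 0)→(0, 12): d=(-8,12) right/bottom  bias=-1
  edge (0, 12)→(0, 0): d=(0,-12) top-left  bias=+0
    (0,0)@(1, 1): e=[8,76,12] → █
    (1,0)@(3, 1): e=[8,52,36] → █
    (2,0)@(5, 1): e=[8,28,60] → █
    (3,0)@(7, 1): e=[8,4,84] → █
    (4,0)@(9, 1): e=[8,-20,108] → ·
    (0,1)@(1, 3): e=[24,60,12] → █
    (3,1)@(7, 3): e=[24,-12,84] → ·
    (0,2)@(1, 5): e=[40,44,12] → █
    (2,2)@(5, 5): e=[40,-4,60] → ·
    (0,3)@(1, 7): e=[56,28,12] → █
    (2,3)@(5, 7): e=[56,-20,60] → ·
    (0,4)@(1, 9): e=[72,12,12] → █
  covered (12 px):
    █ █ █ █ · · ·
    █ █ █ · · · ·
    █ █ · · · · ·
    █ █ · · · · ·
    █ · · · · · ·
    · · · · · · ·
    · · · · · · ·
T1:
  2·area = 48  (B↔C swapped to make it positive)
  edge (6, 0)→(8, 4): d=(2,4) right/bottom  bias=-1
  edge (8, 4)→(1, 14): d=(-7,10) right/bottom  bias=-1
  edge (1, 14)→(6, 0): d=(5,-14) top-left  bias=+0
    (2,1)@(5, 3): e=[10,37,1] → █
    (3,1)@(7, 3): e=[2,17,29] → █
    (4,1)@(9, 3): e=[-6,-3,57] → ·
    (2,2)@(5, 5): e=[14,23,11] → █
    (4,2)@(9, 5): e=[-2,-17,67] → ·
    (2,3)@(5, 7): e=[18,9,21] → █
    (3,3)@(7, 7): e=[10,-11,49] → ·
    (1,4)@(3, 9): e=[30,15,3] → █
    (2,4)@(5, 9): e=[22,-5,31] → ·
    (1,5)@(3, 11): e=[34,1,13] → █
    (2,5)@(5, 11): e=[26,-19,41] → ·
    (1,6)@(3, 13): e=[38,-13,23] → ·
  covered (7 px):
    · · · · · · ·
    · · █ █ · · ·
    · · █ █ · · ·
    · · █ · · · ·
    · █ · · · · ·
    · █ · · · · ·
    · · · · · · ·
T2:
  2·area = 6
  edge (1, 11)→(8, 0): d=(7,-11) top-left  bias=+0
  edge (8, 0)→(6, 4): d=(-2,4) right/bottom  bias=-1
  edge (6, 4)→(1, 11): d=(-5,7) right/bottom  bias=-1
    (2,2)@(5, 5): e=[2,2,2] → █
    (3,2)@(7, 5): e=[24,-6,-12] → ·
    (2,3)@(5, 7): e=[16,-2,-8] → ·
    (0,5)@(1, 11): e=[0,6,0] → ·  [on edge]
  covered (1 px):
    · · · · · · ·
    · · · · · · ·
    · · █ · · · ·
    · · · · · · ·
    · · · · · · ·
    · · · · · · ·
    · · · · · · ·
T3:
  2·area = 26  (B↔C swapped to make it positive)
  edge (2, 14)→(0, 12): d=(-2,-2) top-left  bias=+0
  edge (0, 12)→(5, 4): d=(5,-8) top-left  bias=+0
  edge (5, 4)→(2, 14): d=(-3,10) right/bottom  bias=-1
    (1,4)@(3, 9): e=[12,9,5] → █
    (2,4)@(5, 9): e=[16,25,-15] → ·
    (0,5)@(1, 11): e=[4,3,19] → █
    (1,5)@(3, 11): e=[8,19,-1] → ·
    (0,6)@(1, 13): e=[0,13,13] → █  [on edge]
    (1,6)@(3, 13): e=[4,29,-7] → ·
  covered (3 px):
    · · · · · · ·
    · · · · · · ·
    · · · · · · ·
    · · · · · · ·
    · █ · · · · ·
    █ · · · · · ·
    █ · · · · · ·

Result: [[1,4],[0,5],[0,6]]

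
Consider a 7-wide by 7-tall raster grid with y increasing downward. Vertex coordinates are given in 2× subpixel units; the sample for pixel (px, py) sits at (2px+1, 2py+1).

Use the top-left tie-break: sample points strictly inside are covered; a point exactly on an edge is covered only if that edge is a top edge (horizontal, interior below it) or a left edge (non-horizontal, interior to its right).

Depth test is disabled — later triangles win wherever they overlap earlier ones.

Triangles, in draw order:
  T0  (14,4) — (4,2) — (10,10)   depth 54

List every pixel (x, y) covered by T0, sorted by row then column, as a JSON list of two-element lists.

T0:
  2·area = 68  (B↔C swapped to make it positive)
  edge (14, 4)→(10, 10): d=(-4,6) right/bottom  bias=-1
  edge (10, 10)→(4, 2): d=(-6,-8) top-left  bias=+0
  edge (4, 2)→(14, 4): d=(10,2) right/bottom  bias=-1
    (2,1)@(5, 3): e=[58,2,8] → X
    (3,1)@(7, 3): e=[46,18,4] → X
    (4,1)@(9, 3): e=[34,34,0] → .  [on edge]
    (2,2)@(5, 5): e=[50,-10,28] → .
    (3,2)@(7, 5): e=[38,6,24] → X
    (4,2)@(9, 5): e=[26,22,20] → X
    (5,2)@(11, 5): e=[14,38,16] → X
    (6,2)@(13, 5): e=[2,54,12] → X
    (3,3)@(7, 7): e=[30,-6,44] → .
    (4,3)@(9, 7): e=[18,10,40] → X
    (6,3)@(13, 7): e=[-6,42,32] → .
    (4,4)@(9, 9): e=[10,-2,60] → .
  covered (8 px):
    . . . . . . .
    . . X X . . .
    . . . X X X X
    . . . . X X .
    . . . . . . .
    . . . . . . .
    . . . . . . .

Final: [[2,1],[3,1],[3,2],[4,2],[5,2],[6,2],[4,3],[5,3]]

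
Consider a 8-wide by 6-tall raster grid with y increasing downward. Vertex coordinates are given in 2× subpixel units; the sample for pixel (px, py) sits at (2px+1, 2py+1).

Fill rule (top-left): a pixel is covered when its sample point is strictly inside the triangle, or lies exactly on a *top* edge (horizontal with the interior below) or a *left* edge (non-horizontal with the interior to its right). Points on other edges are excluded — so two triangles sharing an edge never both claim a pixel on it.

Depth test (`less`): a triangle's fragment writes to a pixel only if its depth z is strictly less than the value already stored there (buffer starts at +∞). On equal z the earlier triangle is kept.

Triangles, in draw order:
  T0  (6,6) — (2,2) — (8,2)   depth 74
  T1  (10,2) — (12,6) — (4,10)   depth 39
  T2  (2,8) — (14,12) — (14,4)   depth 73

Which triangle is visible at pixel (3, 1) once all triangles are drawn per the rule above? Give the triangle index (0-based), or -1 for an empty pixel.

T0:
  2·area = 24
  edge (6, 6)→(2, 2): d=(-4,-4) top-left  bias=+0
  edge (2, 2)→(8, 2): d=(6,0) top-left  bias=+0
  edge (8, 2)→(6, 6): d=(-2,4) right/bottom  bias=-1
    (0,0)@(1, 1): e=[0,-6,30] → .  [on edge]
    (1,1)@(3, 3): e=[0,6,18] → X  [on edge]
    (2,1)@(5, 3): e=[8,6,10] → X
    (3,1)@(7, 3): e=[16,6,2] → X
    (4,1)@(9, 3): e=[24,6,-6] → .
    (1,2)@(3, 5): e=[-8,18,14] → .
    (2,2)@(5, 5): e=[0,18,6] → X  [on edge]
    (3,2)@(7, 5): e=[8,18,-2] → .
    (2,3)@(5, 7): e=[-8,30,2] → .
    (3,3)@(7, 7): e=[0,30,-6] → .  [on edge]
    (4,4)@(9, 9): e=[0,42,-18] → .  [on edge]
    (5,5)@(11, 11): e=[0,54,-30] → .  [on edge]
  covered (4 px):
    . . . . . . . .
    . X X X . . . .
    . . X . . . . .
    . . . . . . . .
    . . . . . . . .
    . . . . . . . .
T1:
  2·area = 40
  edge (10, 2)→(12, 6): d=(2,4) right/bottom  bias=-1
  edge (12, 6)→(4, 10): d=(-8,4) right/bottom  bias=-1
  edge (4, 10)→(10, 2): d=(6,-8) top-left  bias=+0
    (4,2)@(9, 5): e=[10,20,10] → X
    (5,2)@(11, 5): e=[2,12,26] → X
    (6,2)@(13, 5): e=[-6,4,42] → .
    (3,3)@(7, 7): e=[22,12,6] → X
    (5,3)@(11, 7): e=[6,-4,38] → .
    (2,4)@(5, 9): e=[34,4,2] → X
    (3,4)@(7, 9): e=[26,-4,18] → .
    (4,4)@(9, 9): e=[18,-12,34] → .
    (2,5)@(5, 11): e=[38,-12,14] → .
  covered (5 px):
    . . . . . . . .
    . . . . . . . .
    . . . . X X . .
    . . . X X . . .
    . . X . . . . .
    . . . . . . . .
T2:
  2·area = 96  (B↔C swapped to make it positive)
  edge (2, 8)→(14, 4): d=(12,-4) top-left  bias=+0
  edge (14, 4)→(14, 12): d=(0,8) right/bottom  bias=-1
  edge (14, 12)→(2, 8): d=(-12,-4) top-left  bias=+0
    (5,2)@(11, 5): e=[0,24,72] → X  [on edge]
    (6,2)@(13, 5): e=[8,8,80] → X
    (7,2)@(15, 5): e=[16,-8,88] → .
    (2,3)@(5, 7): e=[0,72,24] → X  [on edge]
    (3,3)@(7, 7): e=[8,56,32] → X
    (4,3)@(9, 7): e=[16,40,40] → X
    (7,3)@(15, 7): e=[40,-8,64] → .
    (2,4)@(5, 9): e=[24,72,0] → X  [on edge]
    (7,4)@(15, 9): e=[64,-8,40] → .
    (2,5)@(5, 11): e=[48,72,-24] → .
    (3,5)@(7, 11): e=[56,56,-16] → .
    (4,5)@(9, 11): e=[64,40,-8] → .
    (5,5)@(11, 11): e=[72,24,0] → X  [on edge]
  covered (14 px):
    . . . . . . . .
    . . . . . . . .
    . . . . . X X .
    . . X X X X X .
    . . X X X X X .
    . . . . . X X .

Z-buffer (winner per pixel, '.' = empty):
  . . . . . . . .
  . 0 0 0 . . . .
  . . 0 . 1 1 2 .
  . . 2 1 1 2 2 .
  . . 1 2 2 2 2 .
  . . . . . 2 2 .

Final: 0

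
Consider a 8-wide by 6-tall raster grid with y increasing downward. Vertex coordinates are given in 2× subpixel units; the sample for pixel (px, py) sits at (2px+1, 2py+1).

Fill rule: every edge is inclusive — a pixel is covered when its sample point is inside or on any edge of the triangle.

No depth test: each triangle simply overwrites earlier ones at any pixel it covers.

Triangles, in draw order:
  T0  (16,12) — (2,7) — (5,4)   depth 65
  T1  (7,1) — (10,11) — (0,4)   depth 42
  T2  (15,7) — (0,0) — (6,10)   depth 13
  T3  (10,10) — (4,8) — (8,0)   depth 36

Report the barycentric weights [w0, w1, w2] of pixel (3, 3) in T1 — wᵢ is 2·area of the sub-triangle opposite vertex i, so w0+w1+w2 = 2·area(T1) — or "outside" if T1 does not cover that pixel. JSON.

T0:
  2·area = 57
  edge (16, 12)→(2, 7): d=(-14,-5) inclusive
  edge (2, 7)→(5, 4): d=(3,-3) inclusive
  edge (5, 4)→(16, 12): d=(11,8) inclusive
    (2,2)@(5, 5): e=[43,3,11] → #
    (3,2)@(7, 5): e=[53,9,-5] → ·
    (1,3)@(3, 7): e=[5,3,49] → #
    (3,3)@(7, 7): e=[25,15,17] → #
    (4,3)@(9, 7): e=[35,21,1] → #
    (5,3)@(11, 7): e=[45,27,-15] → ·
    (1,4)@(3, 9): e=[-23,9,71] → ·
    (2,4)@(5, 9): e=[-13,15,55] → ·
    (3,4)@(7, 9): e=[-3,21,39] → ·
    (4,4)@(9, 9): e=[7,27,23] → #
    (5,4)@(11, 9): e=[17,33,7] → #
    (6,4)@(13, 9): e=[27,39,-9] → ·
  covered (7 px):
    · · · · · · · ·
    · · · · · · · ·
    · · # · · · · ·
    · # # # # · · ·
    · · · · # # · ·
    · · · · · · · ·
T1:
  2·area = 79
  edge (7, 1)→(10, 11): d=(3,10) inclusive
  edge (10, 11)→(0, 4): d=(-10,-7) inclusive
  edge (0, 4)→(7, 1): d=(7,-3) inclusive
    (3,0)@(7, 1): e=[0,79,0] → #  [on edge]
    (4,0)@(9, 1): e=[-20,93,6] → ·
    (1,1)@(3, 3): e=[46,31,2] → #
    (2,1)@(5, 3): e=[26,45,8] → #
    (4,1)@(9, 3): e=[-14,73,20] → ·
    (1,2)@(3, 5): e=[52,11,16] → #
    (4,2)@(9, 5): e=[-8,53,34] → ·
    (1,3)@(3, 7): e=[58,-9,30] → ·
    (2,3)@(5, 7): e=[38,5,36] → #
    (4,3)@(9, 7): e=[-2,33,48] → ·
    (2,4)@(5, 9): e=[44,-15,50] → ·
    (3,4)@(7, 9): e=[24,-1,56] → ·
  covered (10 px):
    · · · # · · · ·
    · # # # · · · ·
    · # # # · · · ·
    · · # # · · · ·
    · · · · # · · ·
    · · · · · · · ·
T2:
  2·area = 108  (B↔C swapped to make it positive)
  edge (15, 7)→(6, 10): d=(-9,3) inclusive
  edge (6, 10)→(0, 0): d=(-6,-10) inclusive
  edge (0, 0)→(15, 7): d=(15,7) inclusive
    (0,0)@(1, 1): e=[96,4,8] → #
    (1,0)@(3, 1): e=[90,24,-6] → ·
    (0,1)@(1, 3): e=[78,-8,38] → ·
    (1,1)@(3, 3): e=[72,12,24] → #
    (2,1)@(5, 3): e=[66,32,10] → #
    (3,1)@(7, 3): e=[60,52,-4] → ·
    (1,2)@(3, 5): e=[54,0,54] → #  [on edge]
    (3,2)@(7, 5): e=[42,40,26] → #
    (4,2)@(9, 5): e=[36,60,12] → #
    (5,2)@(11, 5): e=[30,80,-2] → ·
    (1,3)@(3, 7): e=[36,-12,84] → ·
    (2,3)@(5, 7): e=[30,8,70] → #
    (7,3)@(15, 7): e=[0,108,0] → #  [on edge]
    (4,4)@(9, 9): e=[0,36,72] → #  [on edge]
    (1,5)@(3, 11): e=[0,-36,144] → ·  [on edge]
  covered (15 px):
    # · · · · · · ·
    · # # · · · · ·
    · # # # # · · ·
    · · # # # # # #
    · · · # # · · ·
    · · · · · · · ·
T3:
  2·area = 56
  edge (10, 10)→(4, 8): d=(-6,-2) inclusive
  edge (4, 8)→(8, 0): d=(4,-8) inclusive
  edge (8, 0)→(10, 10): d=(2,10) inclusive
    (3,1)@(7, 3): e=[36,4,16] → #
    (4,1)@(9, 3): e=[40,20,-4] → ·
    (3,2)@(7, 5): e=[24,12,20] → #
    (4,2)@(9, 5): e=[28,28,0] → #  [on edge]
    (5,2)@(11, 5): e=[32,44,-20] → ·
    (0,3)@(1, 7): e=[0,-28,84] → ·  [on edge]
    (2,3)@(5, 7): e=[8,4,44] → #
    (5,3)@(11, 7): e=[20,52,-16] → ·
    (2,4)@(5, 9): e=[-4,12,48] → ·
    (3,4)@(7, 9): e=[0,28,28] → #  [on edge]
    (5,4)@(11, 9): e=[8,60,-12] → ·
    (3,5)@(7, 11): e=[-12,36,32] → ·
    (6,5)@(13, 11): e=[0,84,-28] → ·  [on edge]
  covered (8 px):
    · · · · · · · ·
    · · · # · · · ·
    · · · # # · · ·
    · · # # # · · ·
    · · · # # · · ·
    · · · · · · · ·

Result: [19,42,18]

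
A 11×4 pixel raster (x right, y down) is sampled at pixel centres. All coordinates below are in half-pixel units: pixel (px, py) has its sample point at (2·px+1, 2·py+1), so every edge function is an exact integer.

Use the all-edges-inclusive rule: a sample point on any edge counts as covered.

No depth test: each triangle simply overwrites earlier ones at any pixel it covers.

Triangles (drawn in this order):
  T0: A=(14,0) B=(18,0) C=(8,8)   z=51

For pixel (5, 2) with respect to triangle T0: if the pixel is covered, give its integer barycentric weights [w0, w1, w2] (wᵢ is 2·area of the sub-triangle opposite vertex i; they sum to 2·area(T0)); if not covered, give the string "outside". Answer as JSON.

T0:
  2·area = 32
  edge (14, 0)→(18, 0): d=(4,0) inclusive
  edge (18, 0)→(8, 8): d=(-10,8) inclusive
  edge (8, 8)→(14, 0): d=(6,-8) inclusive
    (7,0)@(15, 1): e=[4,14,14] → █
    (8,0)@(17, 1): e=[4,-2,30] → ·
    (6,1)@(13, 3): e=[12,10,10] → █
    (7,1)@(15, 3): e=[12,-6,26] → ·
    (5,2)@(11, 5): e=[20,6,6] → █
    (6,2)@(13, 5): e=[20,-10,22] → ·
    (4,3)@(9, 7): e=[28,2,2] → █
    (5,3)@(11, 7): e=[28,-14,18] → ·
  covered (4 px):
    · · · · · · · █ · · ·
    · · · · · · █ · · · ·
    · · · · · █ · · · · ·
    · · · · █ · · · · · ·

Result: [6,6,20]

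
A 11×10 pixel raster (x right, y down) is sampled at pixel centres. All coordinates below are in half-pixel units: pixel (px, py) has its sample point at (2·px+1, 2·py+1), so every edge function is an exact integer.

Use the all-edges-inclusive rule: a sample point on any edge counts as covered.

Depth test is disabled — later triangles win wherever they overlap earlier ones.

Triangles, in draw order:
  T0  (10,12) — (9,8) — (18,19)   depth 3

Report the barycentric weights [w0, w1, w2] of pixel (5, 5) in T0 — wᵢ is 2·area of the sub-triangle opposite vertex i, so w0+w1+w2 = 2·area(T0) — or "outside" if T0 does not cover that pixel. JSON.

T0:
  2·area = 25
  edge (10, 12)→(9, 8): d=(-1,-4) inclusive
  edge (9, 8)→(18, 19): d=(9,11) inclusive
  edge (18, 19)→(10, 12): d=(-8,-7) inclusive
    (5,5)@(11, 11): e=[5,5,15] → █
    (6,5)@(13, 11): e=[13,-17,29] → ·
    (5,6)@(11, 13): e=[3,23,-1] → ·
    (6,6)@(13, 13): e=[11,1,13] → █
    (7,6)@(15, 13): e=[19,-21,27] → ·
    (6,7)@(13, 15): e=[9,19,-3] → ·
  covered (2 px):
    · · · · · · · · · · ·
    · · · · · · · · · · ·
    · · · · · · · · · · ·
    · · · · · · · · · · ·
    · · · · · · · · · · ·
    · · · · · █ · · · · ·
    · · · · · · █ · · · ·
    · · · · · · · · · · ·
    · · · · · · · · · · ·
    · · · · · · · · · · ·

Answer: [5,15,5]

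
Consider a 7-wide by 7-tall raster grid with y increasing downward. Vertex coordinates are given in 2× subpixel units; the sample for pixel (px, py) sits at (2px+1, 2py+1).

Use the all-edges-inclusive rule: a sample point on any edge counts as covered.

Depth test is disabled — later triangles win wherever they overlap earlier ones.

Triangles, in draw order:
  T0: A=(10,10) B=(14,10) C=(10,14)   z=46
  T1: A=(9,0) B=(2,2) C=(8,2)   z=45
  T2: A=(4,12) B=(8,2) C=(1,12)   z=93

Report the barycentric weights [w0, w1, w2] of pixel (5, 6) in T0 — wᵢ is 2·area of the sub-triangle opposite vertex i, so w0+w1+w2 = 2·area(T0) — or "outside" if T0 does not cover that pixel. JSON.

T0:
  2·area = 16
  edge (10, 10)→(14, 10): d=(4,0) inclusive
  edge (14, 10)→(10, 14): d=(-4,4) inclusive
  edge (10, 14)→(10, 10): d=(0,-4) inclusive
    (5,5)@(11, 11): e=[4,8,4] → █
    (6,5)@(13, 11): e=[4,0,12] → █  [on edge]
    (5,6)@(11, 13): e=[12,0,4] → █  [on edge]
    (6,6)@(13, 13): e=[12,-8,12] → ·
  covered (3 px):
    · · · · · · ·
    · · · · · · ·
    · · · · · · ·
    · · · · · · ·
    · · · · · · ·
    · · · · · █ █
    · · · · · █ ·
T1:
  2·area = 12  (B↔C swapped to make it positive)
  edge (9, 0)→(8, 2): d=(-1,2) inclusive
  edge (8, 2)→(2, 2): d=(-6,0) inclusive
  edge (2, 2)→(9, 0): d=(7,-2) inclusive
    (3,0)@(7, 1): e=[3,6,3] → █
    (4,0)@(9, 1): e=[-1,6,7] → ·
    (3,1)@(7, 3): e=[1,-6,17] → ·
  covered (1 px):
    · · · █ · · ·
    · · · · · · ·
    · · · · · · ·
    · · · · · · ·
    · · · · · · ·
    · · · · · · ·
    · · · · · · ·
T2:
  2·area = 30  (B↔C swapped to make it positive)
  edge (4, 12)→(1, 12): d=(-3,0) inclusive
  edge (1, 12)→(8, 2): d=(7,-10) inclusive
  edge (8, 2)→(4, 12): d=(-4,10) inclusive
    (2,3)@(5, 7): e=[15,5,10] → █
    (3,3)@(7, 7): e=[15,25,-10] → ·
    (2,4)@(5, 9): e=[9,19,2] → █
    (3,4)@(7, 9): e=[9,39,-18] → ·
    (1,5)@(3, 11): e=[3,13,14] → █
    (2,5)@(5, 11): e=[3,33,-6] → ·
    (1,6)@(3, 13): e=[-3,27,6] → ·
  covered (3 px):
    · · · · · · ·
    · · · · · · ·
    · · · · · · ·
    · · █ · · · ·
    · · █ · · · ·
    · █ · · · · ·
    · · · · · · ·

Final: [0,4,12]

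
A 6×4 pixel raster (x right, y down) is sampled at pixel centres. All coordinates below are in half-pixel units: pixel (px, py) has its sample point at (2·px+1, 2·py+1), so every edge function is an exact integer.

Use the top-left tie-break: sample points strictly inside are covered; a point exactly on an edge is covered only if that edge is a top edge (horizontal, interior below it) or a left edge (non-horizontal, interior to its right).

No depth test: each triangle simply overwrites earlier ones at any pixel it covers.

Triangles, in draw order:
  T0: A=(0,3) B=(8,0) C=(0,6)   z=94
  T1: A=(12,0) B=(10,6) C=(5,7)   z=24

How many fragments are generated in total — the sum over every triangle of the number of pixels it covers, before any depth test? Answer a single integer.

T0:
  2·area = 24
  edge (0, 3)→(8, 0): d=(8,-3) top-left  bias=+0
  edge (8, 0)→(0, 6): d=(-8,6) right/bottom  bias=-1
  edge (0, 6)→(0, 3): d=(0,-3) top-left  bias=+0
    (0,1)@(1, 3): e=[3,18,3] → X
    (1,1)@(3, 3): e=[9,6,9] → X
    (2,1)@(5, 3): e=[15,-6,15] → .
    (0,2)@(1, 5): e=[19,2,3] → X
    (1,2)@(3, 5): e=[25,-10,9] → .
    (0,3)@(1, 7): e=[35,-14,3] → .
  covered (3 px):
    . . . . . .
    X X . . . .
    X . . . . .
    . . . . . .
T1:
  2·area = 28
  edge (12, 0)→(10, 6): d=(-2,6) right/bottom  bias=-1
  edge (10, 6)→(5, 7): d=(-5,1) right/bottom  bias=-1
  edge (5, 7)→(12, 0): d=(7,-7) top-left  bias=+0
    (5,0)@(11, 1): e=[4,24,0] → X  [on edge]
    (4,1)@(9, 3): e=[12,16,0] → X  [on edge]
    (5,1)@(11, 3): e=[0,14,14] → .  [on edge]
    (3,2)@(7, 5): e=[20,8,0] → X  [on edge]
    (5,2)@(11, 5): e=[-4,4,28] → .
    (2,3)@(5, 7): e=[28,0,0] → .  [on edge]
    (3,3)@(7, 7): e=[16,-2,14] → .
    (4,3)@(9, 7): e=[4,-4,28] → .
  covered (4 px):
    . . . . . X
    . . . . X .
    . . . X X .
    . . . . . .

Result: 7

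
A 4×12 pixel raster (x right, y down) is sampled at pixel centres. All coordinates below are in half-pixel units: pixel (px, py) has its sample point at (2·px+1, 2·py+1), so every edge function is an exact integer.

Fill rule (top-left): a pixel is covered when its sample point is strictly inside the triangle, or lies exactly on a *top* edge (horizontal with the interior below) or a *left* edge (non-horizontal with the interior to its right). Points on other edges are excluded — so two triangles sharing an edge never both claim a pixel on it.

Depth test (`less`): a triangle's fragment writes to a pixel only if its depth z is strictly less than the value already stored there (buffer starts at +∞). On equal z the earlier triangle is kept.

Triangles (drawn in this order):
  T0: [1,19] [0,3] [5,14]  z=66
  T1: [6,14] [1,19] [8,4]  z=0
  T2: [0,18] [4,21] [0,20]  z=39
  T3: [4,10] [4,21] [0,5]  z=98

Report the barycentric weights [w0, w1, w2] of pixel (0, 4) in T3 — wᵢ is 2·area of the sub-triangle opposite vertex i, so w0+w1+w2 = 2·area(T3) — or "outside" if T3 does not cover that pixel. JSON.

T0:
  2·area = 69
  edge (1, 19)→(0, 3): d=(-1,-16) top-left  bias=+0
  edge (0, 3)→(5, 14): d=(5,11) right/bottom  bias=-1
  edge (5, 14)→(1, 19): d=(-4,5) right/bottom  bias=-1
    (0,3)@(1, 7): e=[12,9,48] → █
    (1,3)@(3, 7): e=[44,-13,38] → ·
    (0,4)@(1, 9): e=[10,19,40] → █
    (1,4)@(3, 9): e=[42,-3,30] → ·
    (0,5)@(1, 11): e=[8,29,32] → █
    (1,5)@(3, 11): e=[40,7,22] → █
    (2,5)@(5, 11): e=[72,-15,12] → ·
    (0,6)@(1, 13): e=[6,39,24] → █
    (2,6)@(5, 13): e=[70,-5,4] → ·
    (0,7)@(1, 15): e=[4,49,16] → █
    (2,7)@(5, 15): e=[68,5,-4] → ·
    (0,8)@(1, 17): e=[2,59,8] → █
    (0,9)@(1, 19): e=[0,69,0] → ·  [on edge]
  covered (9 px):
    · · · ·
    · · · ·
    · · · ·
    █ · · ·
    █ · · ·
    █ █ · ·
    █ █ · ·
    █ █ · ·
    █ · · ·
    · · · ·
    · · · ·
    · · · ·
T1:
  2·area = 40
  edge (6, 14)→(1, 19): d=(-5,5) right/bottom  bias=-1
  edge (1, 19)→(8, 4): d=(7,-15) top-left  bias=+0
  edge (8, 4)→(6, 14): d=(-2,10) right/bottom  bias=-1
    (3,3)@(7, 7): e=[30,6,4] → █
    (3,4)@(7, 9): e=[20,20,0] → ·  [on edge]
    (2,5)@(5, 11): e=[20,4,16] → █
    (3,5)@(7, 11): e=[10,34,-4] → ·
    (2,6)@(5, 13): e=[10,18,12] → █
    (3,6)@(7, 13): e=[0,48,-8] → ·  [on edge]
    (1,7)@(3, 15): e=[10,2,28] → █
    (2,7)@(5, 15): e=[0,32,8] → ·  [on edge]
    (1,8)@(3, 17): e=[0,16,24] → ·  [on edge]
    (0,9)@(1, 19): e=[0,0,40] → ·  [on edge]
    (2,9)@(5, 19): e=[-20,60,0] → ·  [on edge]
  covered (4 px):
    · · · ·
    · · · ·
    · · · ·
    · · · █
    · · · ·
    · · █ ·
    · · █ ·
    · █ · ·
    · · · ·
    · · · ·
    · · · ·
    · · · ·
T2:
  2·area = 8
  edge (0, 18)→(4, 21): d=(4,3) right/bottom  bias=-1
  edge (4, 21)→(0, 20): d=(-4,-1) top-left  bias=+0
  edge (0, 20)→(0, 18): d=(0,-2) top-left  bias=+0
    (0,9)@(1, 19): e=[1,5,2] → █
    (1,9)@(3, 19): e=[-5,7,6] → ·
    (0,10)@(1, 21): e=[9,-3,2] → ·
  covered (1 px):
    · · · ·
    · · · ·
    · · · ·
    · · · ·
    · · · ·
    · · · ·
    · · · ·
    · · · ·
    · · · ·
    █ · · ·
    · · · ·
    · · · ·
T3:
  2·area = 44
  edge (4, 10)→(4, 21): d=(0,11) right/bottom  bias=-1
  edge (4, 21)→(0, 5): d=(-4,-16) top-left  bias=+0
  edge (0, 5)→(4, 10): d=(4,5) right/bottom  bias=-1
    (0,3)@(1, 7): e=[33,8,3] → █
    (1,3)@(3, 7): e=[11,40,-7] → ·
    (0,4)@(1, 9): e=[33,0,11] → █  [on edge]
    (1,4)@(3, 9): e=[11,32,1] → █
    (2,4)@(5, 9): e=[-11,64,-9] → ·
    (0,5)@(1, 11): e=[33,-8,19] → ·
    (1,5)@(3, 11): e=[11,24,9] → █
    (2,5)@(5, 11): e=[-11,56,-1] → ·
    (1,6)@(3, 13): e=[11,16,17] → █
    (2,6)@(5, 13): e=[-11,48,7] → ·
    (1,7)@(3, 15): e=[11,8,25] → █
    (2,7)@(5, 15): e=[-11,40,15] → ·
    (1,8)@(3, 17): e=[11,0,33] → █  [on edge]
  covered (7 px):
    · · · ·
    · · · ·
    · · · ·
    █ · · ·
    █ █ · ·
    · █ · ·
    · █ · ·
    · █ · ·
    · █ · ·
    · · · ·
    · · · ·
    · · · ·

Final: [0,11,33]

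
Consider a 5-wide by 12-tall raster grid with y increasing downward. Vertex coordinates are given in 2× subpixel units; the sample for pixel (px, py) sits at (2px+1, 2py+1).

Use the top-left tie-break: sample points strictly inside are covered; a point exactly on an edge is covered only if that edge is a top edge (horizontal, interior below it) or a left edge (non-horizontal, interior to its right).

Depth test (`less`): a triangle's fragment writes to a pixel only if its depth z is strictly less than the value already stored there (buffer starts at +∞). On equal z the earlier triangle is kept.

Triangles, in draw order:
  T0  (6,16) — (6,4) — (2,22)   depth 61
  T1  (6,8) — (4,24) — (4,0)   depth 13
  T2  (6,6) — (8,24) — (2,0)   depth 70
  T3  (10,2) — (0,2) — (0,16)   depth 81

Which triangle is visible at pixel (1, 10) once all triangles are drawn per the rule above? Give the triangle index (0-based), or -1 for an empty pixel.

T0:
  2·area = 48  (B↔C swapped to make it positive)
  edge (6, 16)→(2, 22): d=(-4,6) right/bottom  bias=-1
  edge (2, 22)→(6, 4): d=(4,-18) top-left  bias=+0
  edge (6, 4)→(6, 16): d=(0,12) right/bottom  bias=-1
    (2,4)@(5, 9): e=[34,2,12] → █
    (3,4)@(7, 9): e=[22,38,-12] → ·
    (2,5)@(5, 11): e=[26,10,12] → █
    (3,5)@(7, 11): e=[14,46,-12] → ·
    (2,6)@(5, 13): e=[18,18,12] → █
    (3,6)@(7, 13): e=[6,54,-12] → ·
    (2,7)@(5, 15): e=[10,26,12] → █
    (3,7)@(7, 15): e=[-2,62,-12] → ·
    (2,8)@(5, 17): e=[2,34,12] → █
    (3,8)@(7, 17): e=[-10,70,-12] → ·
    (1,9)@(3, 19): e=[6,6,36] → █
    (2,9)@(5, 19): e=[-6,42,12] → ·
  covered (6 px):
    · · · · ·
    · · · · ·
    · · · · ·
    · · · · ·
    · · █ · ·
    · · █ · ·
    · · █ · ·
    · · █ · ·
    · · █ · ·
    · █ · · ·
    · · · · ·
    · · · · ·
T1:
  2·area = 48
  edge (6, 8)→(4, 24): d=(-2,16) right/bottom  bias=-1
  edge (4, 24)→(4, 0): d=(0,-24) top-left  bias=+0
  edge (4, 0)→(6, 8): d=(2,8) right/bottom  bias=-1
    (2,2)@(5, 5): e=[22,24,2] → █
    (3,2)@(7, 5): e=[-10,72,-14] → ·
    (2,3)@(5, 7): e=[18,24,6] → █
    (3,3)@(7, 7): e=[-14,72,-10] → ·
    (2,4)@(5, 9): e=[14,24,10] → █
    (3,4)@(7, 9): e=[-18,72,-6] → ·
    (2,5)@(5, 11): e=[10,24,14] → █
    (3,5)@(7, 11): e=[-22,72,-2] → ·
    (2,6)@(5, 13): e=[6,24,18] → █
    (3,6)@(7, 13): e=[-26,72,2] → ·
    (2,7)@(5, 15): e=[2,24,22] → █
    (3,7)@(7, 15): e=[-30,72,6] → ·
  covered (6 px):
    · · · · ·
    · · · · ·
    · · █ · ·
    · · █ · ·
    · · █ · ·
    · · █ · ·
    · · █ · ·
    · · █ · ·
    · · · · ·
    · · · · ·
    · · · · ·
    · · · · ·
T2:
  2·area = 60
  edge (6, 6)→(8, 24): d=(2,18) right/bottom  bias=-1
  edge (8, 24)→(2, 0): d=(-6,-24) top-left  bias=+0
  edge (2, 0)→(6, 6): d=(4,6) right/bottom  bias=-1
    (1,1)@(3, 3): e=[48,6,6] → █
    (2,1)@(5, 3): e=[12,54,-6] → ·
    (1,2)@(3, 5): e=[52,-6,14] → ·
    (2,2)@(5, 5): e=[16,42,2] → █
    (3,2)@(7, 5): e=[-20,90,-10] → ·
    (2,3)@(5, 7): e=[20,30,10] → █
    (3,3)@(7, 7): e=[-16,78,-2] → ·
    (2,4)@(5, 9): e=[24,18,18] → █
    (3,4)@(7, 9): e=[-12,66,6] → ·
    (2,5)@(5, 11): e=[28,6,26] → █
    (3,5)@(7, 11): e=[-8,54,14] → ·
    (2,6)@(5, 13): e=[32,-6,34] → ·
    (3,7)@(7, 15): e=[0,30,30] → ·  [on edge]
  covered (7 px):
    · · · · ·
    · █ · · ·
    · · █ · ·
    · · █ · ·
    · · █ · ·
    · · █ · ·
    · · · · ·
    · · · · ·
    · · · █ ·
    · · · █ ·
    · · · · ·
    · · · · ·
T3:
  2·area = 140  (B↔C swapped to make it positive)
  edge (10, 2)→(0, 16): d=(-10,14) right/bottom  bias=-1
  edge (0, 16)→(0, 2): d=(0,-14) top-left  bias=+0
  edge (0, 2)→(10, 2): d=(10,0) top-left  bias=+0
    (0,1)@(1, 3): e=[116,14,10] → █
    (1,1)@(3, 3): e=[88,42,10] → █
    (2,1)@(5, 3): e=[60,70,10] → █
    (3,1)@(7, 3): e=[32,98,10] → █
    (4,1)@(9, 3): e=[4,126,10] → █
    (0,2)@(1, 5): e=[96,14,30] → █
    (4,2)@(9, 5): e=[-16,126,30] → ·
    (0,3)@(1, 7): e=[76,14,50] → █
    (3,3)@(7, 7): e=[-8,98,50] → ·
    (0,4)@(1, 9): e=[56,14,70] → █
    (2,4)@(5, 9): e=[0,70,70] → ·  [on edge]
    (0,5)@(1, 11): e=[36,14,90] → █
  covered (17 px):
    · · · · ·
    █ █ █ █ █
    █ █ █ █ ·
    █ █ █ · ·
    █ █ · · ·
    █ █ · · ·
    █ · · · ·
    · · · · ·
    · · · · ·
    · · · · ·
    · · · · ·
    · · · · ·

Z-buffer (winner per pixel, '.' = empty):
  . . . . .
  3 2 3 3 3
  3 3 1 3 .
  3 3 1 . .
  3 3 1 . .
  3 3 1 . .
  3 . 1 . .
  . . 1 . .
  . . 0 2 .
  . 0 . 2 .
  . . . . .
  . . . . .

Final: -1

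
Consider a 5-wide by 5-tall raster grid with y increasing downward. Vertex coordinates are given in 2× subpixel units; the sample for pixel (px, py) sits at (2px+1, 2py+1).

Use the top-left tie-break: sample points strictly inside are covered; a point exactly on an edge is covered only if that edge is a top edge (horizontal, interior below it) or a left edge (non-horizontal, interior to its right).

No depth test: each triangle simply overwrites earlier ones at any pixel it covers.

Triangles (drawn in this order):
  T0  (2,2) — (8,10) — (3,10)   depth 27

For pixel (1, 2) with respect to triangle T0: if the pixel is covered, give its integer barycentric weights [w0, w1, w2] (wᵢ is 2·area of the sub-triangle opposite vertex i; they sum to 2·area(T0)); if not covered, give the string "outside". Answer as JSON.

T0:
  2·area = 40
  edge (2, 2)→(8, 10): d=(6,8) right/bottom  bias=-1
  edge (8, 10)→(3, 10): d=(-5,0) right/bottom  bias=-1
  edge (3, 10)→(2, 2): d=(-1,-8) top-left  bias=+0
    (1,2)@(3, 5): e=[10,25,5] → #
    (2,2)@(5, 5): e=[-6,25,21] → ·
    (1,3)@(3, 7): e=[22,15,3] → #
    (2,3)@(5, 7): e=[6,15,19] → #
    (3,3)@(7, 7): e=[-10,15,35] → ·
    (1,4)@(3, 9): e=[34,5,1] → #
    (3,4)@(7, 9): e=[2,5,33] → #
    (4,4)@(9, 9): e=[-14,5,49] → ·
  covered (6 px):
    · · · · ·
    · · · · ·
    · # · · ·
    · # # · ·
    · # # # ·

Answer: [25,5,10]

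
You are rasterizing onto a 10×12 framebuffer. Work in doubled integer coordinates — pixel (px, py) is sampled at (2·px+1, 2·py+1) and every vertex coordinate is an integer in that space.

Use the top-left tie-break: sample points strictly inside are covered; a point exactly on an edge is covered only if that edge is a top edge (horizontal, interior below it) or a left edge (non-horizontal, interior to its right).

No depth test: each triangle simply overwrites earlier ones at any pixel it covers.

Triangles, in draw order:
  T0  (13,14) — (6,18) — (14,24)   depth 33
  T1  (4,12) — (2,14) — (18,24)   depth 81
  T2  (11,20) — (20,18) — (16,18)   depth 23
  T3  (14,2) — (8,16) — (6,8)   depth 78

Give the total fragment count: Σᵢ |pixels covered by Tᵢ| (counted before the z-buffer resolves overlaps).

T0:
  2·area = 74  (B↔C swapped to make it positive)
  edge (13, 14)→(14, 24): d=(1,10) right/bottom  bias=-1
  edge (14, 24)→(6, 18): d=(-8,-6) top-left  bias=+0
  edge (6, 18)→(13, 14): d=(7,-4) top-left  bias=+0
    (6,7)@(13, 15): e=[1,66,7] → X
    (7,7)@(15, 15): e=[-19,78,15] → .
    (4,8)@(9, 17): e=[43,26,5] → X
    (5,8)@(11, 17): e=[23,38,13] → X
    (7,8)@(15, 17): e=[-17,62,29] → .
    (4,9)@(9, 19): e=[45,10,19] → X
    (7,9)@(15, 19): e=[-15,46,43] → .
    (4,10)@(9, 21): e=[47,-6,33] → .
    (5,10)@(11, 21): e=[27,6,41] → X
    (7,10)@(15, 21): e=[-13,30,57] → .
    (5,11)@(11, 23): e=[29,-10,55] → .
    (6,11)@(13, 23): e=[9,2,63] → X
  covered (10 px):
    . . . . . . . . . .
    . . . . . . . . . .
    . . . . . . . . . .
    . . . . . . . . . .
    . . . . . . . . . .
    . . . . . . . . . .
    . . . . . . . . . .
    . . . . . . X . . .
    . . . . X X X . . .
    . . . . X X X . . .
    . . . . . X X . . .
    . . . . . . X . . .
T1:
  2·area = 52  (B↔C swapped to make it positive)
  edge (4, 12)→(18, 24): d=(14,12) right/bottom  bias=-1
  edge (18, 24)→(2, 14): d=(-16,-10) top-left  bias=+0
  edge (2, 14)→(4, 12): d=(2,-2) top-left  bias=+0
    (7,0)@(15, 1): e=[-286,338,0] → .  [on edge]
    (6,1)@(13, 3): e=[-234,286,0] → .  [on edge]
    (5,2)@(11, 5): e=[-182,234,0] → .  [on edge]
    (4,3)@(9, 7): e=[-130,182,0] → .  [on edge]
    (3,4)@(7, 9): e=[-78,130,0] → .  [on edge]
    (2,5)@(5, 11): e=[-26,78,0] → .  [on edge]
    (1,6)@(3, 13): e=[26,26,0] → X  [on edge]
    (2,6)@(5, 13): e=[2,46,4] → X
    (3,6)@(7, 13): e=[-22,66,8] → .
    (0,7)@(1, 15): e=[78,-26,0] → .  [on edge]
    (1,7)@(3, 15): e=[54,-6,4] → .
    (2,7)@(5, 15): e=[30,14,8] → X
  covered (7 px):
    . . . . . . . . . .
    . . . . . . . . . .
    . . . . . . . . . .
    . . . . . . . . . .
    . . . . . . . . . .
    . . . . . . . . . .
    . X X . . . . . . .
    . . X X . . . . . .
    . . . X X . . . . .
    . . . . . X . . . .
    . . . . . . . . . .
    . . . . . . . . . .
T2:
  2·area = 8  (B↔C swapped to make it positive)
  edge (11, 20)→(16, 18): d=(5,-2) top-left  bias=+0
  edge (16, 18)→(20, 18): d=(4,0) top-left  bias=+0
  edge (20, 18)→(11, 20): d=(-9,2) right/bottom  bias=-1
    (7,9)@(15, 19): e=[3,4,1] → X
    (8,9)@(17, 19): e=[7,4,-3] → .
    (7,10)@(15, 21): e=[13,12,-17] → .
  covered (1 px):
    . . . . . . . . . .
    . . . . . . . . . .
    . . . . . . . . . .
    . . . . . . . . . .
    . . . . . . . . . .
    . . . . . . . . . .
    . . . . . . . . . .
    . . . . . . . . . .
    . . . . . . . . . .
    . . . . . . . X . .
    . . . . . . . . . .
    . . . . . . . . . .
T3:
  2·area = 76
  edge (14, 2)→(8, 16): d=(-6,14) right/bottom  bias=-1
  edge (8, 16)→(6, 8): d=(-2,-8) top-left  bias=+0
  edge (6, 8)→(14, 2): d=(8,-6) top-left  bias=+0
    (6,1)@(13, 3): e=[8,66,2] → X
    (7,1)@(15, 3): e=[-20,82,14] → .
    (5,2)@(11, 5): e=[24,46,6] → X
    (6,2)@(13, 5): e=[-4,62,18] → .
    (4,3)@(9, 7): e=[40,26,10] → X
    (6,3)@(13, 7): e=[-16,58,34] → .
    (3,4)@(7, 9): e=[56,6,14] → X
    (5,4)@(11, 9): e=[0,38,38] → .  [on edge]
    (3,5)@(7, 11): e=[44,2,30] → X
    (5,5)@(11, 11): e=[-12,34,54] → .
    (3,6)@(7, 13): e=[32,-2,46] → .
    (4,6)@(9, 13): e=[4,14,58] → X
    (2,11)@(5, 23): e=[0,-38,114] → .  [on edge]
  covered (9 px):
    . . . . . . . . . .
    . . . . . . X . . .
    . . . . . X . . . .
    . . . . X X . . . .
    . . . X X . . . . .
    . . . X X . . . . .
    . . . . X . . . . .
    . . . . . . . . . .
    . . . . . . . . . .
    . . . . . . . . . .
    . . . . . . . . . .
    . . . . . . . . . .

Final: 27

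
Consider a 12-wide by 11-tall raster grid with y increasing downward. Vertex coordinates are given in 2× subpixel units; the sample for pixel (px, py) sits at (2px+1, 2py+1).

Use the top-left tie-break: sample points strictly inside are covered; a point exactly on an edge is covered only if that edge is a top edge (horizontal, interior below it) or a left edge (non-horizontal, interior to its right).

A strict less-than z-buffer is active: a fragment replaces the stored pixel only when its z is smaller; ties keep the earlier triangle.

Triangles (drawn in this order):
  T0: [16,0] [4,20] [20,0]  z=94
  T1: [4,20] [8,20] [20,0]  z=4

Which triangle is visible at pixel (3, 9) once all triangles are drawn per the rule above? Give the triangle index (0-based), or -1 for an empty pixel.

T0:
  2·area = 80  (B↔C swapped to make it positive)
  edge (16, 0)→(20, 0): d=(4,0) top-left  bias=+0
  edge (20, 0)→(4, 20): d=(-16,20) right/bottom  bias=-1
  edge (4, 20)→(16, 0): d=(12,-20) top-left  bias=+0
    (8,0)@(17, 1): e=[4,44,32] → #
    (9,0)@(19, 1): e=[4,4,72] → #
    (10,0)@(21, 1): e=[4,-36,112] → ·
    (7,1)@(15, 3): e=[12,52,16] → #
    (9,1)@(19, 3): e=[12,-28,96] → ·
    (6,2)@(13, 5): e=[20,60,0] → #  [on edge]
    (8,2)@(17, 5): e=[20,-20,80] → ·
    (6,3)@(13, 7): e=[28,28,24] → #
    (7,3)@(15, 7): e=[28,-12,64] → ·
    (5,4)@(11, 9): e=[36,36,8] → #
    (6,4)@(13, 9): e=[36,-4,48] → ·
    (5,5)@(11, 11): e=[44,4,32] → #
    (3,7)@(7, 15): e=[60,20,0] → #  [on edge]
  covered (11 px):
    · · · · · · · · # # · ·
    · · · · · · · # # · · ·
    · · · · · · # # · · · ·
    · · · · · · # · · · · ·
    · · · · · # · · · · · ·
    · · · · · # · · · · · ·
    · · · · # · · · · · · ·
    · · · # · · · · · · · ·
    · · · · · · · · · · · ·
    · · · · · · · · · · · ·
    · · · · · · · · · · · ·
T1:
  2·area = 80  (B↔C swapped to make it positive)
  edge (4, 20)→(20, 0): d=(16,-20) top-left  bias=+0
  edge (20, 0)→(8, 20): d=(-12,20) right/bottom  bias=-1
  edge (8, 20)→(4, 20): d=(-4,0) right/bottom  bias=-1
    (8,2)@(17, 5): e=[20,0,60] → ·  [on edge]
    (7,3)@(15, 7): e=[12,16,52] → #
    (8,3)@(17, 7): e=[52,-24,52] → ·
    (6,4)@(13, 9): e=[4,32,44] → #
    (7,4)@(15, 9): e=[44,-8,44] → ·
    (6,5)@(13, 11): e=[36,8,36] → #
    (7,5)@(15, 11): e=[76,-32,36] → ·
    (5,6)@(11, 13): e=[28,24,28] → #
    (6,6)@(13, 13): e=[68,-16,28] → ·
    (4,7)@(9, 15): e=[20,40,20] → #
    (5,7)@(11, 15): e=[60,0,20] → ·  [on edge]
    (3,8)@(7, 17): e=[12,56,12] → #
  covered (9 px):
    · · · · · · · · · · · ·
    · · · · · · · · · · · ·
    · · · · · · · · · · · ·
    · · · · · · · # · · · ·
    · · · · · · # · · · · ·
    · · · · · · # · · · · ·
    · · · · · # · · · · · ·
    · · · · # · · · · · · ·
    · · · # # · · · · · · ·
    · · # # · · · · · · · ·
    · · · · · · · · · · · ·

Z-buffer (winner per pixel, '.' = empty):
  . . . . . . . . 0 0 . .
  . . . . . . . 0 0 . . .
  . . . . . . 0 0 . . . .
  . . . . . . 0 1 . . . .
  . . . . . 0 1 . . . . .
  . . . . . 0 1 . . . . .
  . . . . 0 1 . . . . . .
  . . . 0 1 . . . . . . .
  . . . 1 1 . . . . . . .
  . . 1 1 . . . . . . . .
  . . . . . . . . . . . .

Final: 1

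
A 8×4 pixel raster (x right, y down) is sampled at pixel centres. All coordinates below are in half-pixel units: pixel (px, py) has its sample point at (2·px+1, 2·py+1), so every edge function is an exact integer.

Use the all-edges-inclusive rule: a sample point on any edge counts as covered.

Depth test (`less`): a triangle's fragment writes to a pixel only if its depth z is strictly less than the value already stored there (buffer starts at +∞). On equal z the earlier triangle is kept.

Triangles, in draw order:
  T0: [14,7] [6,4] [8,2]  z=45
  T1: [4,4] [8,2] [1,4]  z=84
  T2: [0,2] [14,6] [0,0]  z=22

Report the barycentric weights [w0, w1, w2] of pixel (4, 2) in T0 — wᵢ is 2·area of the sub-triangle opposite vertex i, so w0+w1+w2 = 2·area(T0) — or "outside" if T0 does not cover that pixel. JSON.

T0:
  2·area = 22
  edge (14, 7)→(6, 4): d=(-8,-3) inclusive
  edge (6, 4)→(8, 2): d=(2,-2) inclusive
  edge (8, 2)→(14, 7): d=(6,5) inclusive
    (4,0)@(9, 1): e=[33,0,-11] → ·  [on edge]
    (3,1)@(7, 3): e=[11,0,11] → █  [on edge]
    (4,1)@(9, 3): e=[17,4,1] → █
    (5,1)@(11, 3): e=[23,8,-9] → ·
    (2,2)@(5, 5): e=[-11,0,33] → ·  [on edge]
    (3,2)@(7, 5): e=[-5,4,23] → ·
    (4,2)@(9, 5): e=[1,8,13] → █
    (5,2)@(11, 5): e=[7,12,3] → █
    (6,2)@(13, 5): e=[13,16,-7] → ·
    (1,3)@(3, 7): e=[-33,0,55] → ·  [on edge]
    (4,3)@(9, 7): e=[-15,12,25] → ·
    (5,3)@(11, 7): e=[-9,16,15] → ·
  covered (4 px):
    · · · · · · · ·
    · · · █ █ · · ·
    · · · · █ █ · ·
    · · · · · · · ·
T1:
  2·area = 6  (B↔C swapped to make it positive)
  edge (4, 4)→(1, 4): d=(-3,0) inclusive
  edge (1, 4)→(8, 2): d=(7,-2) inclusive
  edge (8, 2)→(4, 4): d=(-4,2) inclusive
    (2,1)@(5, 3): e=[3,1,2] → █
    (3,1)@(7, 3): e=[3,5,-2] → ·
    (2,2)@(5, 5): e=[-3,15,-6] → ·
  covered (1 px):
    · · · · · · · ·
    · · █ · · · · ·
    · · · · · · · ·
    · · · · · · · ·
T2:
  2·area = 28  (B↔C swapped to make it positive)
  edge (0, 2)→(0, 0): d=(0,-2) inclusive
  edge (0, 0)→(14, 6): d=(14,6) inclusive
  edge (14, 6)→(0, 2): d=(-14,-4) inclusive
    (0,0)@(1, 1): e=[2,8,18] → █
    (1,0)@(3, 1): e=[6,-4,26] → ·
    (0,1)@(1, 3): e=[2,36,-10] → ·
    (2,1)@(5, 3): e=[10,12,6] → █
    (3,1)@(7, 3): e=[14,0,14] → █  [on edge]
    (4,1)@(9, 3): e=[18,-12,22] → ·
    (2,2)@(5, 5): e=[10,40,-22] → ·
    (3,2)@(7, 5): e=[14,28,-14] → ·
    (5,2)@(11, 5): e=[22,4,2] → █
    (6,2)@(13, 5): e=[26,-8,10] → ·
    (5,3)@(11, 7): e=[22,32,-26] → ·
  covered (4 px):
    █ · · · · · · ·
    · · █ █ · · · ·
    · · · · · █ · ·
    · · · · · · · ·

Result: [8,13,1]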